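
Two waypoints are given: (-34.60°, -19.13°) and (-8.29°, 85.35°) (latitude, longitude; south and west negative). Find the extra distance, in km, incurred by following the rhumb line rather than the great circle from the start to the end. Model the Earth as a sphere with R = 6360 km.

295 km

Great circle: cos σ = sin φ₁ sin φ₂ + cos φ₁ cos φ₂ cos Δλ,  σ = 1.6929 rad → d_gc = 10766.8 km
Rhumb line: Δψ = +0.4991, q = Δφ/Δψ = 0.9200, d_rh = R√(Δφ²+q²Δλ²) = 11062.0 km
Excess = 11062.0 − 10766.8 = 295.2 ≈ 295 km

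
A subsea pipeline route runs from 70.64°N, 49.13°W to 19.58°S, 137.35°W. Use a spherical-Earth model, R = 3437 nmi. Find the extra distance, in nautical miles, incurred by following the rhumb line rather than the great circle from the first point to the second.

Great circle: cos σ = sin φ₁ sin φ₂ + cos φ₁ cos φ₂ cos Δλ,  σ = 1.8823 rad → d_gc = 6469.397 nmi
Rhumb line: Δψ = -2.1172, q = Δφ/Δψ = 0.7437, d_rh = R√(Δφ²+q²Δλ²) = 6691.902 nmi
Excess = 6691.902 − 6469.397 = 222.505 ≈ 223 nmi

223 nmi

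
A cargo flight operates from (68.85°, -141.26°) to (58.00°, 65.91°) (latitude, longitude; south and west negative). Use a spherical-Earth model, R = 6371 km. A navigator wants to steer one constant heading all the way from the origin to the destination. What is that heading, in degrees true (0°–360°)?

260.9°

Meridional parts: M(φ₁)=+1.6783, M(φ₂)=+1.2492 → ΔM = -0.4291;  Δλ = -2.6674 rad
tan C = Δλ / ΔM = +6.2158 → C = 260.86°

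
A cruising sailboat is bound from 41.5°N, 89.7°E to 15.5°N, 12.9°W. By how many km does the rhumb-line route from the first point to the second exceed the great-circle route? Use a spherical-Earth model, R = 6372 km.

Great circle: cos σ = sin φ₁ sin φ₂ + cos φ₁ cos φ₂ cos Δλ,  σ = 1.5512 rad → d_gc = 9884.0 km
Rhumb line: Δψ = -0.5236, q = Δφ/Δψ = 0.8667, d_rh = R√(Δφ²+q²Δλ²) = 10303.4 km
Excess = 10303.4 − 9884.0 = 419.4 ≈ 419 km

419 km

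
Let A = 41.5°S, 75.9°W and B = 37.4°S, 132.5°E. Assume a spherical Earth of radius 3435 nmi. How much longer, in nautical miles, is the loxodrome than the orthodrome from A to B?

Great circle: cos σ = sin φ₁ sin φ₂ + cos φ₁ cos φ₂ cos Δλ,  σ = 1.6920 rad → d_gc = 5812.0 nmi
Rhumb line: Δψ = +0.0927, q = Δφ/Δψ = 0.7718, d_rh = R√(Δφ²+q²Δλ²) = 7018.9 nmi
Excess = 7018.9 − 5812.0 = 1206.9 ≈ 1207 nmi

1207 nmi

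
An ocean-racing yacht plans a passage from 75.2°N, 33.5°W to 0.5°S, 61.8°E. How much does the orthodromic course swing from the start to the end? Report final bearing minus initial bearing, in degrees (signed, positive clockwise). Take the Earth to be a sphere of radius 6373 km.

At departure: θ₁ = atan2(sin Δλ cos φ₂, cos φ₁ sin φ₂ − sin φ₁ cos φ₂ cos Δλ) = 85.00°
At arrival: θ₂ = atan2(sin Δλ cos φ₁, −cos φ₂ sin φ₁ + sin φ₂ cos φ₁ cos Δλ) = 165.26°
Δθ = θ₂ − θ₁ = +80.3°

+80.3°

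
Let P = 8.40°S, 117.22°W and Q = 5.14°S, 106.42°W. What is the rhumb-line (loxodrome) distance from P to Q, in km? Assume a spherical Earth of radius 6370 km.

Δψ = ln[tan(π/4+φ₂/2)/tan(π/4+φ₁/2)] = +0.0573;  Δφ = +0.0569 rad,  Δλ = +0.1885 rad
q = Δφ/Δψ = 0.9929
d = R·√(Δφ² + q²Δλ²) = 6370·0.19561 = 1246 km

1246 km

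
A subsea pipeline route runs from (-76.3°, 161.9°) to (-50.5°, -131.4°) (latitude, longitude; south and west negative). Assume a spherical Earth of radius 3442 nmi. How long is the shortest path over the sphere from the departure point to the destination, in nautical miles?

2161 nmi

Haversine: a = sin²(Δφ/2)+cos φ₁ cos φ₂ sin²(Δλ/2) = 0.09537;  σ = 2·atan2(√a,√(1−a))
σ = 35.976° → d = Rσ = 3442·0.62791 = 2161 nmi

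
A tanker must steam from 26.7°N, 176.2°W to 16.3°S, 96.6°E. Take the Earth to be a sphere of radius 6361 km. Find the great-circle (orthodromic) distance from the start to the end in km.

cos σ = sin φ₁ sin φ₂ + cos φ₁ cos φ₂ cos Δλ
      = sin(26.70°)sin(-16.30°) + cos(26.70°)cos(-16.30°)cos(-87.20°) = -0.0842
σ = 94.831° → d = Rσ = 6361·1.65512 = 10528 km

10528 km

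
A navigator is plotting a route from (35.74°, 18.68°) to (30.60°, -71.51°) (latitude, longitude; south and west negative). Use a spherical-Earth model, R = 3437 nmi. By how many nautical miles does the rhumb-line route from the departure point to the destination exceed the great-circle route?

167 nmi

Great circle: cos σ = sin φ₁ sin φ₂ + cos φ₁ cos φ₂ cos Δλ,  σ = 1.2713 rad → d_gc = 4369.5 nmi
Rhumb line: Δψ = -0.1072, q = Δφ/Δψ = 0.8365, d_rh = R√(Δφ²+q²Δλ²) = 4536.3 nmi
Excess = 4536.3 − 4369.5 = 166.8 ≈ 167 nmi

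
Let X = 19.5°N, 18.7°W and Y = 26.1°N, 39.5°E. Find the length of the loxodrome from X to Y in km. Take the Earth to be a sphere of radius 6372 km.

Δψ = ln[tan(π/4+φ₂/2)/tan(π/4+φ₁/2)] = +0.1250;  Δφ = +0.1152 rad,  Δλ = +1.0158 rad
q = Δφ/Δψ = 0.9212
d = R·√(Δφ² + q²Δλ²) = 6372·0.94277 = 6007 km

6007 km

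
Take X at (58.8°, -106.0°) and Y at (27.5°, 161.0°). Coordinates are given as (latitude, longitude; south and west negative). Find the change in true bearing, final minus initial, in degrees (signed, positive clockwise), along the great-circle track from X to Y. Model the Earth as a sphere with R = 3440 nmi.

Initial bearing θ₁ = atan2(sin Δλ cos φ₂, cos φ₁ sin φ₂ − sin φ₁ cos φ₂ cos Δλ) = 287.48°
Final bearing θ₂ = (initial bearing from the destination back to the start) + 180° = 213.85°
Δθ = θ₂ − θ₁ = -73.6°

-73.6°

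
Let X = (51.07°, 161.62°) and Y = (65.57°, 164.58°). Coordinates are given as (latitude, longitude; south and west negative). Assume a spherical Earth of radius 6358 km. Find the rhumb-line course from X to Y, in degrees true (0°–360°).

6.0°

Δψ = ln[tan(π/4+φ₂/2)/tan(π/4+φ₁/2)] = +0.4902
Δλ = +0.0517 rad (taken the short way round)
course = atan2(Δλ, Δψ) = 6.02°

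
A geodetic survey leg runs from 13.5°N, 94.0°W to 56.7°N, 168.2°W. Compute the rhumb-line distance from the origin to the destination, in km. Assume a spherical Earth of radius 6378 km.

8025 km

Rhumb course C = atan2(Δλ, Δψ) with Δψ = ln[tan(π/4+φ₂/2)/tan(π/4+φ₁/2)] = +0.9693, Δλ = -1.2950 → C = 306.81°
d = R·|Δφ| / |cos C| = 6378·0.75398 / 0.59921 = 8025 km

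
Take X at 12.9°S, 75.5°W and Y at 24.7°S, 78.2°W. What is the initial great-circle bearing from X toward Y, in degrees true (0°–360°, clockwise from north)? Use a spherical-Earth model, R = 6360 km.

N = sin Δλ·cos φ₂ = -0.0428;  D = cos φ₁ sin φ₂ − sin φ₁ cos φ₂ cos Δλ = -0.2047
initial course = atan2(N, D) = 191.81°

191.8°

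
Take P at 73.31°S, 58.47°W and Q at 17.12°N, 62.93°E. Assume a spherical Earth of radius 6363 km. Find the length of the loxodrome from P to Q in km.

Rhumb course C = atan2(Δλ, Δψ) with Δψ = ln[tan(π/4+φ₂/2)/tan(π/4+φ₁/2)] = +2.2228, Δλ = +2.1188 → C = 43.63°
d = R·|Δφ| / |cos C| = 6363·1.57830 / 0.72383 = 13874 km

13874 km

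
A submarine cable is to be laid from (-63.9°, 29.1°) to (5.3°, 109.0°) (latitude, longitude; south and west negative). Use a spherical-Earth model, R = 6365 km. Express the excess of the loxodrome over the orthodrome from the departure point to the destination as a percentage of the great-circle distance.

2.9%

Great circle: σ = 1.5769 rad → d_gc = Rσ = 10037.1 km
Rhumb: Δφ = +1.2078, Δλ = +1.3945, Δψ = +1.5546, q = Δφ/Δψ = 0.7769 → d_rh = R√(Δφ²+q²Δλ²) = 10327.2 km
Excess = (10327.2 − 10037.1) / 10037.1 = 290.1 / 10037.1 = 2.89% ≈ 2.9%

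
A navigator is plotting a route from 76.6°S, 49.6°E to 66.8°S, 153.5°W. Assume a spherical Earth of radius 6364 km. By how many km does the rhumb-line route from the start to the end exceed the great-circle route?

1464 km

Great circle: cos σ = sin φ₁ sin φ₂ + cos φ₁ cos φ₂ cos Δλ,  σ = 0.6264 rad → d_gc = 3986.5 km
Rhumb line: Δψ = +0.5581, q = Δφ/Δψ = 0.3065, d_rh = R√(Δφ²+q²Δλ²) = 5450.6 km
Excess = 5450.6 − 3986.5 = 1464.1 ≈ 1464 km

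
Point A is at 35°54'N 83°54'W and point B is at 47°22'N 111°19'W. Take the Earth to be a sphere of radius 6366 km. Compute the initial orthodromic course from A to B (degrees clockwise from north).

N = sin Δλ·cos φ₂ = -0.3119;  D = cos φ₁ sin φ₂ − sin φ₁ cos φ₂ cos Δλ = +0.2434
initial course = atan2(N, D) = 307.97°

308.0°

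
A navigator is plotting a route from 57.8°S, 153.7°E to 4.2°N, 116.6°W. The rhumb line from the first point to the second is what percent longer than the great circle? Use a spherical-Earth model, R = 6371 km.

Great circle: σ = 1.6300 rad → d_gc = Rσ = 10384.9 km
Rhumb: Δφ = +1.0821, Δλ = +1.5656, Δψ = +1.3160, q = Δφ/Δψ = 0.8223 → d_rh = R√(Δφ²+q²Δλ²) = 10714.3 km
Excess = (10714.3 − 10384.9) / 10384.9 = 329.4 / 10384.9 = 3.17% ≈ 3.2%

3.2%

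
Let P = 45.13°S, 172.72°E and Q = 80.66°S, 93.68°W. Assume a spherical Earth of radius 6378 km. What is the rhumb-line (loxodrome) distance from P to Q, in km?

Δψ = ln[tan(π/4+φ₂/2)/tan(π/4+φ₁/2)] = -1.6203;  Δφ = -0.6201 rad,  Δλ = +1.6336 rad
q = Δφ/Δψ = 0.3827
d = R·√(Δφ² + q²Δλ²) = 6378·0.88060 = 5616 km

5616 km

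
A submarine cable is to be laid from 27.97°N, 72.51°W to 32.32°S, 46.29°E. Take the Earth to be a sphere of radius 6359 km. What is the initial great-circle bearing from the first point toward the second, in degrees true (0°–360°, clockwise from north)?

110.8°

θ = atan2( sin Δλ·cos φ₂ ,  cos φ₁ sin φ₂ − sin φ₁ cos φ₂ cos Δλ )
  = atan2(+0.7405, -0.2813) = 110.80°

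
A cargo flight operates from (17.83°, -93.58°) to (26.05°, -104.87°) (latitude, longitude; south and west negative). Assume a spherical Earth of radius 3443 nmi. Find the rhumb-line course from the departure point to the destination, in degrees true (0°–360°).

308.2°

Meridional parts: M(φ₁)=+0.3163, M(φ₂)=+0.4712 → ΔM = +0.1548;  Δλ = -0.1970 rad
tan C = Δλ / ΔM = -1.2726 → C = 308.16°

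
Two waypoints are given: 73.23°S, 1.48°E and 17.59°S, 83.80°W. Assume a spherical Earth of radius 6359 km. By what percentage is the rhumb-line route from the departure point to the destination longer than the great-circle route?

Great circle: σ = 1.2535 rad → d_gc = Rσ = 7971.1 km
Rhumb: Δφ = +0.9711, Δλ = -1.4884, Δψ = +1.6027, q = Δφ/Δψ = 0.6059 → d_rh = R√(Δφ²+q²Δλ²) = 8427.6 km
Excess = (8427.6 − 7971.1) / 7971.1 = 456.5 / 7971.1 = 5.73% ≈ 5.7%

5.7%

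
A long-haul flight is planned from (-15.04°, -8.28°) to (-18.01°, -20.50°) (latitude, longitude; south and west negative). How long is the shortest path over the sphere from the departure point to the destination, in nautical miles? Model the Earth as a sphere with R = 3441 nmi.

726 nmi

Haversine: a = sin²(Δφ/2)+cos φ₁ cos φ₂ sin²(Δλ/2) = 0.01108;  σ = 2·atan2(√a,√(1−a))
σ = 12.083° → d = Rσ = 3441·0.21088 = 726 nmi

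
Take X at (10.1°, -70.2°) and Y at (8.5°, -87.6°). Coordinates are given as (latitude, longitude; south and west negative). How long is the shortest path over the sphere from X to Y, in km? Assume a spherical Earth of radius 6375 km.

cos σ = sin φ₁ sin φ₂ + cos φ₁ cos φ₂ cos Δλ
      = sin(10.10°)sin(8.50°) + cos(10.10°)cos(8.50°)cos(-17.40°) = 0.9551
σ = 17.243° → d = Rσ = 6375·0.30095 = 1919 km

1919 km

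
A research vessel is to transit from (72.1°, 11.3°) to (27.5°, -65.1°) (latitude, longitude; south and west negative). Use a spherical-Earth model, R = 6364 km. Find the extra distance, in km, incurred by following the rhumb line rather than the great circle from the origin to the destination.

Great circle: cos σ = sin φ₁ sin φ₂ + cos φ₁ cos φ₂ cos Δλ,  σ = 1.0431 rad → d_gc = 6638.6 km
Rhumb line: Δψ = -1.3489, q = Δφ/Δψ = 0.5771, d_rh = R√(Δφ²+q²Δλ²) = 6965.8 km
Excess = 6965.8 − 6638.6 = 327.2 ≈ 327 km

327 km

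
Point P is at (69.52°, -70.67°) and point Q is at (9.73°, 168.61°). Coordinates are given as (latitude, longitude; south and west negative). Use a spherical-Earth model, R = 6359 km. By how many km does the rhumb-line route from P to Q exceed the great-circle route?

1141 km

Great circle: cos σ = sin φ₁ sin φ₂ + cos φ₁ cos φ₂ cos Δλ,  σ = 1.5886 rad → d_gc = 10102.1 km
Rhumb line: Δψ = -1.5406, q = Δφ/Δψ = 0.6774, d_rh = R√(Δφ²+q²Δλ²) = 11242.8 km
Excess = 11242.8 − 10102.1 = 1140.7 ≈ 1141 km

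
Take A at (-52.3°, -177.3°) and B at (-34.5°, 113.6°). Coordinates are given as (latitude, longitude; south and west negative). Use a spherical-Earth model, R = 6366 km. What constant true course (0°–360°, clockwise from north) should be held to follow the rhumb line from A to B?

Δψ = ln[tan(π/4+φ₂/2)/tan(π/4+φ₁/2)] = +0.4325
Δλ = -1.2060 rad (taken the short way round)
course = atan2(Δλ, Δψ) = 289.73°

289.7°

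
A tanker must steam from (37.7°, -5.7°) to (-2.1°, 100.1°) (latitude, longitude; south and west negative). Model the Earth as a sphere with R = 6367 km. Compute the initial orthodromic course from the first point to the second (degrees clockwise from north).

81.9°

θ = atan2( sin Δλ·cos φ₂ ,  cos φ₁ sin φ₂ − sin φ₁ cos φ₂ cos Δλ )
  = atan2(+0.9616, +0.1374) = 81.87°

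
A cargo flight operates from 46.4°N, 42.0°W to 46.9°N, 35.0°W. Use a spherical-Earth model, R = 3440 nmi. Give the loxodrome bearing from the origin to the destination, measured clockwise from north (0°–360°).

Meridional parts: M(φ₁)=+0.9164, M(φ₂)=+0.9291 → ΔM = +0.0127;  Δλ = +0.1222 rad
tan C = Δλ / ΔM = +9.6102 → C = 84.06°

84.1°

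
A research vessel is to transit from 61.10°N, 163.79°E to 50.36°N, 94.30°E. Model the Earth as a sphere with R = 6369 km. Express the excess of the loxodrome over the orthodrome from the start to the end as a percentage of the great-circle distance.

4.5%

Great circle: σ = 0.6726 rad → d_gc = Rσ = 4283.9 km
Rhumb: Δφ = -0.1874, Δλ = -1.2128, Δψ = -0.3355, q = Δφ/Δψ = 0.5587 → d_rh = R√(Δφ²+q²Δλ²) = 4477.7 km
Excess = (4477.7 − 4283.9) / 4283.9 = 193.8 / 4283.9 = 4.52% ≈ 4.5%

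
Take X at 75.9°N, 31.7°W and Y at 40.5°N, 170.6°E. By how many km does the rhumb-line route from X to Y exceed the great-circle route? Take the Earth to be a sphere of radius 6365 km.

2151 km

Great circle: cos σ = sin φ₁ sin φ₂ + cos φ₁ cos φ₂ cos Δλ,  σ = 1.0945 rad → d_gc = 6966.5 km
Rhumb line: Δψ = -1.3158, q = Δφ/Δψ = 0.4696, d_rh = R√(Δφ²+q²Δλ²) = 9117.9 km
Excess = 9117.9 − 6966.5 = 2151.4 ≈ 2151 km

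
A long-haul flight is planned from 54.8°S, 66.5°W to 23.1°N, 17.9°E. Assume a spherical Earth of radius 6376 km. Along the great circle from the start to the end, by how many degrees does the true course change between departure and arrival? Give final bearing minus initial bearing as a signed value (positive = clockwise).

-35.3°

At departure: θ₁ = atan2(sin Δλ cos φ₂, cos φ₁ sin φ₂ − sin φ₁ cos φ₂ cos Δλ) = 71.88°
At arrival: θ₂ = atan2(sin Δλ cos φ₁, −cos φ₂ sin φ₁ + sin φ₂ cos φ₁ cos Δλ) = 36.56°
Δθ = θ₂ − θ₁ = -35.3°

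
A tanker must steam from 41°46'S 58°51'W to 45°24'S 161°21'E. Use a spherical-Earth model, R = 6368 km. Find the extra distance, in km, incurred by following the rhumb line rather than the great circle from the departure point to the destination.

1728 km

Great circle: cos σ = sin φ₁ sin φ₂ + cos φ₁ cos φ₂ cos Δλ,  σ = 1.4965 rad → d_gc = 9529.4 km
Rhumb line: Δψ = -0.0876, q = Δφ/Δψ = 0.7240, d_rh = R√(Δφ²+q²Δλ²) = 11257.0 km
Excess = 11257.0 − 9529.4 = 1727.6 ≈ 1728 km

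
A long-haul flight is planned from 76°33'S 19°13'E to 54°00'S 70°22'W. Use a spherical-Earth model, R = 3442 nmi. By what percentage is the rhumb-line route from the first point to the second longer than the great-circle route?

Great circle: σ = 0.6635 rad → d_gc = Rσ = 2283.9 nmi
Rhumb: Δφ = +0.3936, Δλ = -1.5635, Δψ = +1.0136, q = Δφ/Δψ = 0.3883 → d_rh = R√(Δφ²+q²Δλ²) = 2490.3 nmi
Excess = (2490.3 − 2283.9) / 2283.9 = 206.4 / 2283.9 = 9.04% ≈ 9.0%

9.0%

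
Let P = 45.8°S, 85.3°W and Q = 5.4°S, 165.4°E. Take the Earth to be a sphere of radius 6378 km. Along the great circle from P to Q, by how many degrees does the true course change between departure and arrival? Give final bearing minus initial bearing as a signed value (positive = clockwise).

+66.0°

Initial bearing θ₁ = atan2(sin Δλ cos φ₂, cos φ₁ sin φ₂ − sin φ₁ cos φ₂ cos Δλ) = 252.21°
Final bearing θ₂ = (initial bearing from the destination back to the start) + 180° = 318.18°
Δθ = θ₂ − θ₁ = +66.0°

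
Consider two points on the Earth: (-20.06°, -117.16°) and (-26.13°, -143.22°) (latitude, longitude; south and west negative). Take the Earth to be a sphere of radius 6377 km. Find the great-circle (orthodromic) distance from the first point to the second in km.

Haversine: a = sin²(Δφ/2)+cos φ₁ cos φ₂ sin²(Δλ/2) = 0.04567;  σ = 2·atan2(√a,√(1−a))
σ = 24.680° → d = Rσ = 6377·0.43074 = 2747 km

2747 km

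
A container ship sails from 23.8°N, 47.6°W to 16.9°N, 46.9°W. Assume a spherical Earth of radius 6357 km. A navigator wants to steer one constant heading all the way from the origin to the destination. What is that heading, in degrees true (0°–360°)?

Meridional parts: M(φ₁)=+0.4279, M(φ₂)=+0.2993 → ΔM = -0.1285;  Δλ = +0.0122 rad
tan C = Δλ / ΔM = -0.0950 → C = 174.57°

174.6°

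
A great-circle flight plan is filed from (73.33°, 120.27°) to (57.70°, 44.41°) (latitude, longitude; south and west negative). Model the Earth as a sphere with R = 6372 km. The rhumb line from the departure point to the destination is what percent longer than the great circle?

6.4%

Great circle: σ = 0.5601 rad → d_gc = Rσ = 3569.2 km
Rhumb: Δφ = -0.2728, Δλ = -1.3240, Δψ = -0.6814, q = Δφ/Δψ = 0.4004 → d_rh = R√(Δφ²+q²Δλ²) = 3798.8 km
Excess = (3798.8 − 3569.2) / 3569.2 = 229.6 / 3569.2 = 6.43% ≈ 6.4%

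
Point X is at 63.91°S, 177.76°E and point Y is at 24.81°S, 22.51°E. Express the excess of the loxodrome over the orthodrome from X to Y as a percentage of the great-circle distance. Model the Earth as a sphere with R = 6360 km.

Great circle: σ = 1.5565 rad → d_gc = Rσ = 9899.1 km
Rhumb: Δφ = +0.6824, Δλ = -2.7096, Δψ = +1.0151, q = Δφ/Δψ = 0.6723 → d_rh = R√(Δφ²+q²Δλ²) = 12371.6 km
Excess = (12371.6 − 9899.1) / 9899.1 = 2472.5 / 9899.1 = 24.98% ≈ 25.0%

25.0%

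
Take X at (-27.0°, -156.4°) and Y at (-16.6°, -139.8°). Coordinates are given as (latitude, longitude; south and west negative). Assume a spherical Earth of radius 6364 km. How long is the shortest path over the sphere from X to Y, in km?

2062 km

cos σ = sin φ₁ sin φ₂ + cos φ₁ cos φ₂ cos Δλ
      = sin(-27.00°)sin(-16.60°) + cos(-27.00°)cos(-16.60°)cos(16.60°) = 0.9480
σ = 18.561° → d = Rσ = 6364·0.32395 = 2062 km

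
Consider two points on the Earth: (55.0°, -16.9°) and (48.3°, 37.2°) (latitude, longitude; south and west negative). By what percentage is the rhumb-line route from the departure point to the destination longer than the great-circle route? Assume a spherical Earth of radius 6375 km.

2.4%

Great circle: σ = 0.5820 rad → d_gc = Rσ = 3710.5 km
Rhumb: Δφ = -0.1169, Δλ = +0.9442, Δψ = -0.1889, q = Δφ/Δψ = 0.6190 → d_rh = R√(Δφ²+q²Δλ²) = 3799.7 km
Excess = (3799.7 − 3710.5) / 3710.5 = 89.2 / 3710.5 = 2.40% ≈ 2.4%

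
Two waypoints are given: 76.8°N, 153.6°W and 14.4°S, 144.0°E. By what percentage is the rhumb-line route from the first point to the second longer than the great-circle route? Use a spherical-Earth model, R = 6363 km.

Great circle: σ = 1.7109 rad → d_gc = Rσ = 10886.5 km
Rhumb: Δφ = -1.5917, Δλ = -1.0891, Δψ = -2.4107, q = Δφ/Δψ = 0.6603 → d_rh = R√(Δφ²+q²Δλ²) = 11113.8 km
Excess = (11113.8 − 10886.5) / 10886.5 = 227.3 / 10886.5 = 2.09% ≈ 2.1%

2.1%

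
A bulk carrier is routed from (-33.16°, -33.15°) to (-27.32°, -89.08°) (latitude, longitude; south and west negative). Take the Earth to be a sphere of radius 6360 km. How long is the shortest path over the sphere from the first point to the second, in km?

5340 km

cos σ = sin φ₁ sin φ₂ + cos φ₁ cos φ₂ cos Δλ
      = sin(-33.16°)sin(-27.32°) + cos(-33.16°)cos(-27.32°)cos(-55.93°) = 0.6677
σ = 48.110° → d = Rσ = 6360·0.83968 = 5340 km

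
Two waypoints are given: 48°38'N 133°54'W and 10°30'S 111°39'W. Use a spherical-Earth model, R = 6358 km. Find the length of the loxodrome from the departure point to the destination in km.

Δψ = ln[tan(π/4+φ₂/2)/tan(π/4+φ₁/2)] = -1.1584;  Δφ = -1.0321 rad,  Δλ = +0.3883 rad
q = Δφ/Δψ = 0.8910
d = R·√(Δφ² + q²Δλ²) = 6358·1.08852 = 6921 km

6921 km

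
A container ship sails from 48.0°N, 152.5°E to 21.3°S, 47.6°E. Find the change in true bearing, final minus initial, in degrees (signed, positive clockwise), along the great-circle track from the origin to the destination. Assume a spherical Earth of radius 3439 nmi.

Initial bearing θ₁ = atan2(sin Δλ cos φ₂, cos φ₁ sin φ₂ − sin φ₁ cos φ₂ cos Δλ) = 265.87°
Final bearing θ₂ = (initial bearing from the destination back to the start) + 180° = 225.75°
Δθ = θ₂ − θ₁ = -40.1°

-40.1°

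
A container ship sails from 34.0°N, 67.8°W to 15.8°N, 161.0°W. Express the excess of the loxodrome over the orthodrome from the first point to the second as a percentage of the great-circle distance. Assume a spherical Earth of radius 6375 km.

2.6%

Great circle: σ = 1.4629 rad → d_gc = Rσ = 9325.7 km
Rhumb: Δφ = -0.3176, Δλ = -1.6266, Δψ = -0.3523, q = Δφ/Δψ = 0.9016 → d_rh = R√(Δφ²+q²Δλ²) = 9565.9 km
Excess = (9565.9 − 9325.7) / 9325.7 = 240.2 / 9325.7 = 2.58% ≈ 2.6%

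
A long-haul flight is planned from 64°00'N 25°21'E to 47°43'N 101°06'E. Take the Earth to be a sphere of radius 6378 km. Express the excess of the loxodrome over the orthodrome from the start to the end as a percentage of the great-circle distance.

5.5%

Great circle: σ = 0.7414 rad → d_gc = Rσ = 4728.4 km
Rhumb: Δφ = -0.2842, Δλ = +1.3221, Δψ = -0.5158, q = Δφ/Δψ = 0.5510 → d_rh = R√(Δφ²+q²Δλ²) = 4987.0 km
Excess = (4987.0 − 4728.4) / 4728.4 = 258.6 / 4728.4 = 5.47% ≈ 5.5%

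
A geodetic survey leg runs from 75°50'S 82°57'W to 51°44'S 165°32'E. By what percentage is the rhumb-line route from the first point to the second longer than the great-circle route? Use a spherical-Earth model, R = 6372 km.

Great circle: σ = 0.7874 rad → d_gc = Rσ = 5017.5 km
Rhumb: Δφ = +0.4206, Δλ = -1.9463, Δψ = +1.0267, q = Δφ/Δψ = 0.4097 → d_rh = R√(Δφ²+q²Δλ²) = 5744.3 km
Excess = (5744.3 − 5017.5) / 5017.5 = 726.8 / 5017.5 = 14.49% ≈ 14.5%

14.5%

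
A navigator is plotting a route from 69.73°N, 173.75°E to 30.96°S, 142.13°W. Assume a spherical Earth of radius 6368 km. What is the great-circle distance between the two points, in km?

11739 km

cos σ = sin φ₁ sin φ₂ + cos φ₁ cos φ₂ cos Δλ
      = sin(69.73°)sin(-30.96°) + cos(69.73°)cos(-30.96°)cos(44.12°) = -0.2693
σ = 105.623° → d = Rσ = 6368·1.84347 = 11739 km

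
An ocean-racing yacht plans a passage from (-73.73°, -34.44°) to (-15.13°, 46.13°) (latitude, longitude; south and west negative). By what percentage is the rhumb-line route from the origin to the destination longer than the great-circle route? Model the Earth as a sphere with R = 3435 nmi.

4.9%

Great circle: σ = 1.2715 rad → d_gc = Rσ = 4367.5 nmi
Rhumb: Δφ = +1.0228, Δλ = +1.4062, Δψ = +1.6781, q = Δφ/Δψ = 0.6095 → d_rh = R√(Δφ²+q²Δλ²) = 4583.6 nmi
Excess = (4583.6 − 4367.5) / 4367.5 = 216.1 / 4367.5 = 4.948% ≈ 4.9%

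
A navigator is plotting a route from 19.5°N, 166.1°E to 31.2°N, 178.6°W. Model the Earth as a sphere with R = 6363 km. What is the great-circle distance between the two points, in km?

cos σ = sin φ₁ sin φ₂ + cos φ₁ cos φ₂ cos Δλ
      = sin(19.50°)sin(31.20°) + cos(19.50°)cos(31.20°)cos(15.30°) = 0.9506
σ = 18.076° → d = Rσ = 6363·0.31549 = 2007 km

2007 km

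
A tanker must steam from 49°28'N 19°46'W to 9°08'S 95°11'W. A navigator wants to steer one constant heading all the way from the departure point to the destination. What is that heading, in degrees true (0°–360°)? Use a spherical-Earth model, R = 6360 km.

Meridional parts: M(φ₁)=+0.9963, M(φ₂)=-0.1601 → ΔM = -1.1564;  Δλ = -1.3163 rad
tan C = Δλ / ΔM = +1.1383 → C = 228.70°

228.7°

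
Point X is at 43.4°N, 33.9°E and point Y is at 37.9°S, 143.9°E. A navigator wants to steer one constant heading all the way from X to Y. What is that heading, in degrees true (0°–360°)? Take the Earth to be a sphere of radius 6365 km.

129.1°

Meridional parts: M(φ₁)=+0.8424, M(φ₂)=-0.7158 → ΔM = -1.5582;  Δλ = +1.9199 rad
tan C = Δλ / ΔM = -1.2321 → C = 129.06°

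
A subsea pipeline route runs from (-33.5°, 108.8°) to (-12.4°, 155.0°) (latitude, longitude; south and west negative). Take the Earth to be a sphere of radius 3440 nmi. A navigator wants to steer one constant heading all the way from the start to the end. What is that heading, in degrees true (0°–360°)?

63.4°

Meridional parts: M(φ₁)=-0.6212, M(φ₂)=-0.2181 → ΔM = +0.4030;  Δλ = +0.8063 rad
tan C = Δλ / ΔM = +2.0007 → C = 63.44°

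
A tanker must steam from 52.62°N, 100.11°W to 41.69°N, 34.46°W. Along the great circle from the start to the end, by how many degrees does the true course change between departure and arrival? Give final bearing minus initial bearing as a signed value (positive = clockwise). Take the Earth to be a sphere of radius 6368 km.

Initial bearing θ₁ = atan2(sin Δλ cos φ₂, cos φ₁ sin φ₂ − sin φ₁ cos φ₂ cos Δλ) = 76.84°
Final bearing θ₂ = (initial bearing from the destination back to the start) + 180° = 127.66°
Δθ = θ₂ − θ₁ = +50.8°

+50.8°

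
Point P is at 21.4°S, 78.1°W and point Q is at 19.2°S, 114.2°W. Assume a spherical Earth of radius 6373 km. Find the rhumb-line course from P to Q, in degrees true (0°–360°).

273.7°

Δψ = ln[tan(π/4+φ₂/2)/tan(π/4+φ₁/2)] = +0.0409
Δλ = -0.6301 rad (taken the short way round)
course = atan2(Δλ, Δψ) = 273.72°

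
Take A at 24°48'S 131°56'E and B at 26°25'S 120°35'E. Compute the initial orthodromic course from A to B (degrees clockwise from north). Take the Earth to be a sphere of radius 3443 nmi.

θ = atan2( sin Δλ·cos φ₂ ,  cos φ₁ sin φ₂ − sin φ₁ cos φ₂ cos Δλ )
  = atan2(-0.1763, -0.0356) = 258.59°

258.6°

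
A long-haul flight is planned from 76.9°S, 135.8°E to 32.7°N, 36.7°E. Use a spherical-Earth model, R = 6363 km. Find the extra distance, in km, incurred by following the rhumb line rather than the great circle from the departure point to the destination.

602 km

Great circle: cos σ = sin φ₁ sin φ₂ + cos φ₁ cos φ₂ cos Δλ,  σ = 2.1608 rad → d_gc = 13749.0 km
Rhumb line: Δψ = +2.7689, q = Δφ/Δψ = 0.6908, d_rh = R√(Δφ²+q²Δλ²) = 14351.2 km
Excess = 14351.2 − 13749.0 = 602.2 ≈ 602 km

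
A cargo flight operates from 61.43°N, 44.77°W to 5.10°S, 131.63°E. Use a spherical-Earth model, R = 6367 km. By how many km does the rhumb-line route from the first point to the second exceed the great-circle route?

3547 km

Great circle: cos σ = sin φ₁ sin φ₂ + cos φ₁ cos φ₂ cos Δλ,  σ = 2.1573 rad → d_gc = 13735.65 km
Rhumb line: Δψ = -1.4571, q = Δφ/Δψ = 0.7969, d_rh = R√(Δφ²+q²Δλ²) = 17282.24 km
Excess = 17282.24 − 13735.65 = 3546.59 ≈ 3547 km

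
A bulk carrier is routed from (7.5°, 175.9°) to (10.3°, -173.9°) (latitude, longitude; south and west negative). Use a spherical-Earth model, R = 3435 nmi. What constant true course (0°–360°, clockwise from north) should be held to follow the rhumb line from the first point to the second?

74.5°

Δψ = ln[tan(π/4+φ₂/2)/tan(π/4+φ₁/2)] = +0.0495
Δλ = +0.1780 rad (taken the short way round)
course = atan2(Δλ, Δψ) = 74.47°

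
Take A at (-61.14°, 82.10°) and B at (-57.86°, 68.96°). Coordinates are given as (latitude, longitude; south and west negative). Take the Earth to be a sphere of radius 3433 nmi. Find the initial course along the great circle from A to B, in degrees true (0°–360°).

290.4°

θ = atan2( sin Δλ·cos φ₂ ,  cos φ₁ sin φ₂ − sin φ₁ cos φ₂ cos Δλ )
  = atan2(-0.1209, +0.0450) = 290.42°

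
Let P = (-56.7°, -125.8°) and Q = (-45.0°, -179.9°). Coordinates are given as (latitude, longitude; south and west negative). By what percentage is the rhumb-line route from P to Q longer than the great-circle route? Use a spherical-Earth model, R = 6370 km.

2.4%

Great circle: σ = 0.6117 rad → d_gc = Rσ = 3896.8 km
Rhumb: Δφ = +0.2042, Δλ = -0.9442, Δψ = +0.3257, q = Δφ/Δψ = 0.6269 → d_rh = R√(Δφ²+q²Δλ²) = 3988.8 km
Excess = (3988.8 − 3896.8) / 3896.8 = 92.0 / 3896.8 = 2.36% ≈ 2.4%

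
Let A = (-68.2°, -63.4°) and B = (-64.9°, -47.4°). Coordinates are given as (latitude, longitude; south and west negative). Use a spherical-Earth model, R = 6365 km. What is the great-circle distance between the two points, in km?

Haversine: a = sin²(Δφ/2)+cos φ₁ cos φ₂ sin²(Δλ/2) = 0.00388;  σ = 2·atan2(√a,√(1−a))
σ = 7.143° → d = Rσ = 6365·0.12467 = 794 km

794 km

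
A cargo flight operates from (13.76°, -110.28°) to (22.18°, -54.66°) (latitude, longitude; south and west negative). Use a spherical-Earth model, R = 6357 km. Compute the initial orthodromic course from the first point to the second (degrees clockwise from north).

72.4°

θ = atan2( sin Δλ·cos φ₂ ,  cos φ₁ sin φ₂ − sin φ₁ cos φ₂ cos Δλ )
  = atan2(+0.7642, +0.2423) = 72.41°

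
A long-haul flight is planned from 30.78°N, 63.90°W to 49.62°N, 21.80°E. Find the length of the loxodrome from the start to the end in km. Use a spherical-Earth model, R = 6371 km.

Δψ = ln[tan(π/4+φ₂/2)/tan(π/4+φ₁/2)] = +0.4353;  Δφ = +0.3288 rad,  Δλ = +1.4957 rad
q = Δφ/Δψ = 0.7554
d = R·√(Δφ² + q²Δλ²) = 6371·1.17670 = 7497 km

7497 km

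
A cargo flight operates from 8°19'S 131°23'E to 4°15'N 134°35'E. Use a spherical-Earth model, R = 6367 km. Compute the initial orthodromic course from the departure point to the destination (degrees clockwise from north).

θ = atan2( sin Δλ·cos φ₂ ,  cos φ₁ sin φ₂ − sin φ₁ cos φ₂ cos Δλ )
  = atan2(+0.0557, +0.2174) = 14.37°

14.4°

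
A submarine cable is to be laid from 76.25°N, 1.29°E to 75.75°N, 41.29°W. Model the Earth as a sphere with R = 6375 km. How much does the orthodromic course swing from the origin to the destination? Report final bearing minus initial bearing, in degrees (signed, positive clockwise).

At departure: θ₁ = atan2(sin Δλ cos φ₂, cos φ₁ sin φ₂ − sin φ₁ cos φ₂ cos Δλ) = 288.06°
At arrival: θ₂ = atan2(sin Δλ cos φ₁, −cos φ₂ sin φ₁ + sin φ₂ cos φ₁ cos Δλ) = 246.64°
Δθ = θ₂ − θ₁ = -41.4°

-41.4°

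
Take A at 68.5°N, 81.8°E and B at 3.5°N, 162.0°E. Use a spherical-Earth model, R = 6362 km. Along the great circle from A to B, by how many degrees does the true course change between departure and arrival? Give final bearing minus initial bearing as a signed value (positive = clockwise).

+60.8°

At departure: θ₁ = atan2(sin Δλ cos φ₂, cos φ₁ sin φ₂ − sin φ₁ cos φ₂ cos Δλ) = 97.86°
At arrival: θ₂ = atan2(sin Δλ cos φ₁, −cos φ₂ sin φ₁ + sin φ₂ cos φ₁ cos Δλ) = 158.67°
Δθ = θ₂ − θ₁ = +60.8°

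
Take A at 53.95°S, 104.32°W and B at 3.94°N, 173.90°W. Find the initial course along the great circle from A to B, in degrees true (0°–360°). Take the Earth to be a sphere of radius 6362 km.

θ = atan2( sin Δλ·cos φ₂ ,  cos φ₁ sin φ₂ − sin φ₁ cos φ₂ cos Δλ )
  = atan2(-0.9349, +0.3219) = 289.00°

289.0°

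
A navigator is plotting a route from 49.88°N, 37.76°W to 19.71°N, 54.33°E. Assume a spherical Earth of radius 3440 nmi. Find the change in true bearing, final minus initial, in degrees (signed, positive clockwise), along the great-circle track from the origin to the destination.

Initial bearing θ₁ = atan2(sin Δλ cos φ₂, cos φ₁ sin φ₂ − sin φ₁ cos φ₂ cos Δλ) = 75.48°
Final bearing θ₂ = (initial bearing from the destination back to the start) + 180° = 138.50°
Δθ = θ₂ − θ₁ = +63.0°

+63.0°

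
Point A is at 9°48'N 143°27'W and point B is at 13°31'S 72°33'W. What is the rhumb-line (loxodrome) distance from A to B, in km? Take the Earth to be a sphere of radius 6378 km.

8252 km

Rhumb course C = atan2(Δλ, Δψ) with Δψ = ln[tan(π/4+φ₂/2)/tan(π/4+φ₁/2)] = -0.4100, Δλ = +1.2374 → C = 108.33°
d = R·|Δφ| / |cos C| = 6378·0.40695 / 0.31452 = 8252 km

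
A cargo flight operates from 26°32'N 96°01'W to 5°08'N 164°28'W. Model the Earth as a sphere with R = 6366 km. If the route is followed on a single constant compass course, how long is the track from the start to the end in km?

7646 km

Rhumb course C = atan2(Δλ, Δψ) with Δψ = ln[tan(π/4+φ₂/2)/tan(π/4+φ₁/2)] = -0.3909, Δλ = -1.1947 → C = 251.88°
d = R·|Δφ| / |cos C| = 6366·0.37350 / 0.31096 = 7646 km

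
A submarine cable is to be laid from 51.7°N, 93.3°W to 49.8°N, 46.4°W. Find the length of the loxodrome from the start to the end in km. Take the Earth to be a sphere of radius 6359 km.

3300 km

Rhumb course C = atan2(Δλ, Δψ) with Δψ = ln[tan(π/4+φ₂/2)/tan(π/4+φ₁/2)] = -0.0524, Δλ = +0.8186 → C = 93.66°
d = R·|Δφ| / |cos C| = 6359·0.03316 / 0.06391 = 3300 km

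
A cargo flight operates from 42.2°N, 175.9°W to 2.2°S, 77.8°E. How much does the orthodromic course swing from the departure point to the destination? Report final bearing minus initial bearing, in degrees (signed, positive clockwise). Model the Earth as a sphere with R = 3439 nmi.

-52.5°

At departure: θ₁ = atan2(sin Δλ cos φ₂, cos φ₁ sin φ₂ − sin φ₁ cos φ₂ cos Δλ) = 279.47°
At arrival: θ₂ = atan2(sin Δλ cos φ₁, −cos φ₂ sin φ₁ + sin φ₂ cos φ₁ cos Δλ) = 226.99°
Δθ = θ₂ − θ₁ = -52.5°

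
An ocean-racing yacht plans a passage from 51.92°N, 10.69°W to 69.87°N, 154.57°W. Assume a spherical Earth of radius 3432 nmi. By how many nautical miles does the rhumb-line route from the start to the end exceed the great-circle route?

Great circle: cos σ = sin φ₁ sin φ₂ + cos φ₁ cos φ₂ cos Δλ,  σ = 0.9672 rad → d_gc = 3319.4 nmi
Rhumb line: Δψ = +0.6649, q = Δφ/Δψ = 0.4712, d_rh = R√(Δφ²+q²Δλ²) = 4200.7 nmi
Excess = 4200.7 − 3319.4 = 881.3 ≈ 881 nmi

881 nmi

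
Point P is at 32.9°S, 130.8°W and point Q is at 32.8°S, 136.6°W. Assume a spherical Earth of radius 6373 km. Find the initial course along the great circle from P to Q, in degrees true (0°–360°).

N = sin Δλ·cos φ₂ = -0.0849;  D = cos φ₁ sin φ₂ − sin φ₁ cos φ₂ cos Δλ = -0.0006
initial course = atan2(N, D) = 269.60°

269.6°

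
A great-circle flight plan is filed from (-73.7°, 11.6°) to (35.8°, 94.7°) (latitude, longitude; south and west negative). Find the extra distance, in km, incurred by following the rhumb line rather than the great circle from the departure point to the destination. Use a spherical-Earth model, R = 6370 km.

Great circle: cos σ = sin φ₁ sin φ₂ + cos φ₁ cos φ₂ cos Δλ,  σ = 2.1342 rad → d_gc = 13595.1 km
Rhumb line: Δψ = +2.6134, q = Δφ/Δψ = 0.7313, d_rh = R√(Δφ²+q²Δλ²) = 13923.0 km
Excess = 13923.0 − 13595.1 = 327.9 ≈ 328 km

328 km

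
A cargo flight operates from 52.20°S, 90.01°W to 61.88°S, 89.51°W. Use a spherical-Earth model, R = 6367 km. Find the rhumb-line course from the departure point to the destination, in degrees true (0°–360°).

178.4°

Δψ = ln[tan(π/4+φ₂/2)/tan(π/4+φ₁/2)] = -0.3127
Δλ = +0.0087 rad (taken the short way round)
course = atan2(Δλ, Δψ) = 178.40°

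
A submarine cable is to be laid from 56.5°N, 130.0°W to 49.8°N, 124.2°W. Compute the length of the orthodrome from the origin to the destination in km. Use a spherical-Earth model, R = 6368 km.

Haversine: a = sin²(Δφ/2)+cos φ₁ cos φ₂ sin²(Δλ/2) = 0.00433;  σ = 2·atan2(√a,√(1−a))
σ = 7.543° → d = Rσ = 6368·0.13165 = 838 km

838 km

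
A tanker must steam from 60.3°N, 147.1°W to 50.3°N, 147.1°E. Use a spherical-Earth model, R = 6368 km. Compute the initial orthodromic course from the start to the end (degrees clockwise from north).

N = sin Δλ·cos φ₂ = -0.5826;  D = cos φ₁ sin φ₂ − sin φ₁ cos φ₂ cos Δλ = +0.1538
initial course = atan2(N, D) = 284.78°

284.8°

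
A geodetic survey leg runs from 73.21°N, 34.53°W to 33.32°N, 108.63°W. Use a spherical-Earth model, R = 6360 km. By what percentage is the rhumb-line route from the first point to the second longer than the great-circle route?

Great circle: σ = 0.9372 rad → d_gc = Rσ = 5960.8 km
Rhumb: Δφ = -0.6962, Δλ = -1.2933, Δψ = -1.2960, q = Δφ/Δψ = 0.5372 → d_rh = R√(Δφ²+q²Δλ²) = 6255.5 km
Excess = (6255.5 − 5960.8) / 5960.8 = 294.7 / 5960.8 = 4.94% ≈ 4.9%

4.9%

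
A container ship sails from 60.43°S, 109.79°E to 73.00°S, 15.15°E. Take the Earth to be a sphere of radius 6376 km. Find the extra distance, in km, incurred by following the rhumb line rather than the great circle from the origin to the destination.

Great circle: cos σ = sin φ₁ sin φ₂ + cos φ₁ cos φ₂ cos Δλ,  σ = 0.6092 rad → d_gc = 3884.6 km
Rhumb line: Δψ = -0.5687, q = Δφ/Δψ = 0.3858, d_rh = R√(Δφ²+q²Δλ²) = 4296.8 km
Excess = 4296.8 − 3884.6 = 412.2 ≈ 412 km

412 km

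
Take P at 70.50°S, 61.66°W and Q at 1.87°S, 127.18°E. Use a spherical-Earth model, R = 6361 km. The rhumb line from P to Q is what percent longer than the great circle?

27.6%

Great circle: σ = 1.8743 rad → d_gc = Rσ = 11922.7 km
Rhumb: Δφ = +1.1978, Δλ = -2.9873, Δψ = +1.7286, q = Δφ/Δψ = 0.6929 → d_rh = R√(Δφ²+q²Δλ²) = 15213.0 km
Excess = (15213.0 − 11922.7) / 11922.7 = 3290.3 / 11922.7 = 27.60% ≈ 27.6%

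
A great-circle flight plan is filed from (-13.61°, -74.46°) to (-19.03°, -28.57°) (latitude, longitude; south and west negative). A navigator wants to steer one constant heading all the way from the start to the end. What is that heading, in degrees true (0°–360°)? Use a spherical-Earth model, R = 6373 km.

97.0°

Meridional parts: M(φ₁)=-0.2398, M(φ₂)=-0.3384 → ΔM = -0.0986;  Δλ = +0.8009 rad
tan C = Δλ / ΔM = -8.1221 → C = 97.02°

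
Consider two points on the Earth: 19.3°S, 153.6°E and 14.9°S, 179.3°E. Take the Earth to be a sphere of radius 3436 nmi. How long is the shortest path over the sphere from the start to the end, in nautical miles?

cos σ = sin φ₁ sin φ₂ + cos φ₁ cos φ₂ cos Δλ
      = sin(-19.30°)sin(-14.90°) + cos(-19.30°)cos(-14.90°)cos(25.70°) = 0.9068
σ = 24.929° → d = Rσ = 3436·0.43510 = 1495 nmi

1495 nmi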